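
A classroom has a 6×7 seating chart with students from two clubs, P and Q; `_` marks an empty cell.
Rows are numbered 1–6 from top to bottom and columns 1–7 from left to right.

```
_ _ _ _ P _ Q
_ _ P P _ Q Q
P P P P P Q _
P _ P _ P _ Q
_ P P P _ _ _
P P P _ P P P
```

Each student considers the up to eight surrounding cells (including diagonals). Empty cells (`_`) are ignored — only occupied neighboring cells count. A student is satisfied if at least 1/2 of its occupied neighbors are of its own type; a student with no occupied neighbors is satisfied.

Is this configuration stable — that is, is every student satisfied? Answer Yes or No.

Yes

(1,5)P 1/2 ok
(1,7)Q 2/2 ok
(2,3)P 4/4 ok
(2,4)P 5/5 ok
(2,6)Q 3/5 ok
(2,7)Q 3/3 ok
(3,1)P 2/2 ok
(3,2)P 5/5 ok
(3,3)P 5/5 ok
(3,4)P 6/6 ok
(3,5)P 3/5 ok
(3,6)Q 3/5 ok
(4,1)P 3/3 ok
(4,3)P 6/6 ok
(4,5)P 3/4 ok
(4,7)Q 1/1 ok
(5,2)P 6/6 ok
(5,3)P 5/5 ok
(5,4)P 5/5 ok
(6,1)P 2/2 ok
(6,2)P 4/4 ok
(6,3)P 4/4 ok
(6,5)P 2/2 ok
(6,6)P 2/2 ok
(6,7)P 1/1 ok
All meet the threshold, so the configuration is stable.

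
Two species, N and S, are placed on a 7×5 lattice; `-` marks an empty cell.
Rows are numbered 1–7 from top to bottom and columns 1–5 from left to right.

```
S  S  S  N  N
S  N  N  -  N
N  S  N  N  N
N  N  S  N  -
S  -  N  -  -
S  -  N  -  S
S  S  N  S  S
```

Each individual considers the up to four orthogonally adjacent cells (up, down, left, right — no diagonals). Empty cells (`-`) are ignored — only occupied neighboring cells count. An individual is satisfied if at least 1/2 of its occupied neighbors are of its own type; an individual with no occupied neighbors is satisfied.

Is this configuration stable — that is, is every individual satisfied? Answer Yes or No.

(1,1)S 2/2 satisfied
(1,2)S 2/3 satisfied
(1,3)S 1/3 not
(1,4)N 1/2 satisfied
(1,5)N 2/2 satisfied
(2,1)S 1/3 not
(2,2)N 1/4 not
(2,3)N 2/3 satisfied
(2,5)N 2/2 satisfied
(3,1)N 1/3 not
(3,2)S 0/4 not
(3,3)N 2/4 satisfied
(3,4)N 3/3 satisfied
(3,5)N 2/2 satisfied
(4,1)N 2/3 satisfied
(4,2)N 1/3 not
(4,3)S 0/4 not
(4,4)N 1/2 satisfied
(5,1)S 1/2 satisfied
(5,3)N 1/2 satisfied
(6,1)S 2/2 satisfied
(6,3)N 2/2 satisfied
(6,5)S 1/1 satisfied
(7,1)S 2/2 satisfied
(7,2)S 1/2 satisfied
(7,3)N 1/3 not
(7,4)S 1/2 satisfied
(7,5)S 2/2 satisfied
For instance (1,3) has only 1/3 same-type neighbors, below 1/2.

No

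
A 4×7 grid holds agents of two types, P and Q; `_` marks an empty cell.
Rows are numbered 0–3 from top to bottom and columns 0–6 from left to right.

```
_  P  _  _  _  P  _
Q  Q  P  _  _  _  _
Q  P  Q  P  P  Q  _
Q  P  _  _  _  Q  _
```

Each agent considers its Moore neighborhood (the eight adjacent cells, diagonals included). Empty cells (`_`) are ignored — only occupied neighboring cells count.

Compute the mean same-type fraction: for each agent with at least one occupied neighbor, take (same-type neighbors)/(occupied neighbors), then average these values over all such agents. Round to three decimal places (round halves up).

Row 0: (0,1)P 1/3 · (0,5)P — no occupied neighbors
Row 1: (1,0)Q 2/4 · (1,1)Q 3/6 · (1,2)P 3/5
Row 2: (2,0)Q 3/5 · (2,1)P 2/7 · (2,2)Q 1/5 · (2,3)P 2/3 · (2,4)P 1/3 · (2,5)Q 1/2
Row 3: (3,0)Q 1/3 · (3,1)P 1/4 · (3,5)Q 1/2
Sum over 13 agents: 1/3 + 2/4 + 3/6 + 3/5 + 3/5 + 2/7 + 1/5 + 2/3 + 1/3 + 1/2 + 1/3 + 1/4 + 1/2 = 2353/420; mean = 2353/420 ÷ 13 = 181/420 = 0.430952… → 0.431.

0.431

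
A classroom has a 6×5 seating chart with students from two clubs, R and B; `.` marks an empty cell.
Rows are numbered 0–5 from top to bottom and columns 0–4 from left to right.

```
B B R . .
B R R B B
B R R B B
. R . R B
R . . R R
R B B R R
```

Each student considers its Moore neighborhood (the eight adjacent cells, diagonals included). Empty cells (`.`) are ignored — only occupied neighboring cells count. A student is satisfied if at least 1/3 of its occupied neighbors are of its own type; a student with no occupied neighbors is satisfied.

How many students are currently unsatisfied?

Row 0: (0,0)B 2/3 satisfied · (0,1)B 2/5 satisfied · (0,2)R 2/4 satisfied
Row 1: (1,0)B 3/5 satisfied · (1,1)R 4/8 satisfied · (1,2)R 4/7 satisfied · (1,3)B 3/6 satisfied · (1,4)B 3/3 satisfied
Row 2: (2,0)B 1/4 not · (2,1)R 4/6 satisfied · (2,2)R 5/7 satisfied · (2,3)B 4/7 satisfied · (2,4)B 4/5 satisfied
Row 3: (3,1)R 3/4 satisfied · (3,3)R 3/6 satisfied · (3,4)B 2/5 satisfied
Row 4: (4,0)R 2/3 satisfied · (4,3)R 4/6 satisfied · (4,4)R 4/5 satisfied
Row 5: (5,0)R 1/2 satisfied · (5,1)B 1/3 satisfied · (5,2)B 1/3 satisfied · (5,3)R 3/4 satisfied · (5,4)R 3/3 satisfied
Unsatisfied: (2,0) — 1 in total.

1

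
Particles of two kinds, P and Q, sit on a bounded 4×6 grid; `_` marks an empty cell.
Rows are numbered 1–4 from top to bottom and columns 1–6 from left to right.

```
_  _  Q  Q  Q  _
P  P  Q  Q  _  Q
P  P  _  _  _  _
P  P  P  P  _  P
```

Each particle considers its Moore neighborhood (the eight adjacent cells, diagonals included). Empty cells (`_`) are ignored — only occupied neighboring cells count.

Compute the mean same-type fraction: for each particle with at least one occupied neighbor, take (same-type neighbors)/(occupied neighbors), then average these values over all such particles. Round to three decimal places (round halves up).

0.915

Row 1: (1,3)Q 3/4 · (1,4)Q 4/4 · (1,5)Q 3/3
Row 2: (2,1)P 3/3 · (2,2)P 3/5 · (2,3)Q 3/5 · (2,4)Q 4/4 · (2,6)Q 1/1
Row 3: (3,1)P 5/5 · (3,2)P 6/7
Row 4: (4,1)P 3/3 · (4,2)P 4/4 · (4,3)P 3/3 · (4,4)P 1/1 · (4,6)P — no occupied neighbors
Sum over 14 particles: 3/4 + 4/4 + 3/3 + 3/3 + 3/5 + 3/5 + 4/4 + 1/1 + 5/5 + 6/7 + 3/3 + 4/4 + 3/3 + 1/1 = 1793/140; mean = 1793/140 ÷ 14 = 1793/1960 = 0.914795… → 0.915.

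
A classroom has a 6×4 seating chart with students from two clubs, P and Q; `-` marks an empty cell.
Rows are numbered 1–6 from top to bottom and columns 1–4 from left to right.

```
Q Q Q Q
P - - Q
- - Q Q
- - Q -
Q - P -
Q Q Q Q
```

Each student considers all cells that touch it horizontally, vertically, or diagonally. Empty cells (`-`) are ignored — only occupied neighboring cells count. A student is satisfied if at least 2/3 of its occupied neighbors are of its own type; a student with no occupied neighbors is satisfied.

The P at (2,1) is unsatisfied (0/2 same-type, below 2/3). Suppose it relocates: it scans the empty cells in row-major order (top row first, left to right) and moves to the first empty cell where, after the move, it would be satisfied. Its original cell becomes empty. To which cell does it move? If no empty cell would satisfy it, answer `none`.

Vacating (2,1). Empty cells in order:
  (2,2): 0/4 same-type → still unsatisfied.
  (2,3): 0/6 same-type → still unsatisfied.
  (3,1): 0/0 same-type → satisfied — stop here.

(3,1)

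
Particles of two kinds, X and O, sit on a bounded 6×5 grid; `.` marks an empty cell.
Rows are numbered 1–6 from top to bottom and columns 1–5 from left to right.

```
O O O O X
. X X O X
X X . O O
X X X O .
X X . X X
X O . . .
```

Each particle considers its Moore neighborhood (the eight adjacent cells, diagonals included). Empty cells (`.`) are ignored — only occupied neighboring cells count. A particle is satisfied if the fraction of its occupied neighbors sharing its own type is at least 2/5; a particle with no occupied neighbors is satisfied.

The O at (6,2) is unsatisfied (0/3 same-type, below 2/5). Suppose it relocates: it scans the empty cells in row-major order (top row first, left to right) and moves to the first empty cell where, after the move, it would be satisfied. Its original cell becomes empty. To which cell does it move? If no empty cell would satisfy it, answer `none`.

(2,1)

Vacating (6,2). Empty cells in order:
  (2,1): 2/5 same-type → satisfied — stop here.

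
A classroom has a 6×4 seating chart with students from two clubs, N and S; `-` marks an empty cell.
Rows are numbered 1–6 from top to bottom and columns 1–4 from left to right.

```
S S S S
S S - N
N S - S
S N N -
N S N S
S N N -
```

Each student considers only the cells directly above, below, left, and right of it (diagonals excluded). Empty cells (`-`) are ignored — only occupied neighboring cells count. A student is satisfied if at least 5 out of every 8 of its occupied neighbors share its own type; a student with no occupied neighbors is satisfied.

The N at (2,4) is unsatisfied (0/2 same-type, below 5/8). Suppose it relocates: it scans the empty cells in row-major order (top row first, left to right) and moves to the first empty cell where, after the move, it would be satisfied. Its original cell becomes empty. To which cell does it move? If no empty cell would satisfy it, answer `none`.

none

Vacating (2,4). Empty cells in order:
  (2,3): 0/2 same-type → still unsatisfied.
  (3,3): 1/3 same-type → still unsatisfied.
  (4,4): 1/3 same-type → still unsatisfied.
  (6,4): 1/2 same-type → still unsatisfied.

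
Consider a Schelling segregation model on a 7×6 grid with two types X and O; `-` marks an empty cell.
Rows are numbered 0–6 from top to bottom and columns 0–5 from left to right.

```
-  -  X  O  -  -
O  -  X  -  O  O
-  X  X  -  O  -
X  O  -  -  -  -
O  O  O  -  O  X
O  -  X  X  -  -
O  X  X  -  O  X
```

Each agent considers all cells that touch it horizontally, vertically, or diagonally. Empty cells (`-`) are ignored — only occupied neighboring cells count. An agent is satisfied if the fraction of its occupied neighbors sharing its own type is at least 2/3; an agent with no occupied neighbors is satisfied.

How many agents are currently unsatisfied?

Row 0: (0,2)X 1/2 not · (0,3)O 1/3 not
Row 1: (1,0)O 0/1 not · (1,2)X 3/4 satisfied · (1,4)O 3/3 satisfied · (1,5)O 2/2 satisfied
Row 2: (2,1)X 3/5 not · (2,2)X 2/3 satisfied · (2,4)O 2/2 satisfied
Row 3: (3,0)X 1/4 not · (3,1)O 3/6 not
Row 4: (4,0)O 3/4 satisfied · (4,1)O 4/6 satisfied · (4,2)O 2/4 not · (4,4)O 0/2 not · (4,5)X 0/1 not
Row 5: (5,0)O 3/4 satisfied · (5,2)X 3/5 not · (5,3)X 2/5 not
Row 6: (6,0)O 1/2 not · (6,1)X 2/4 not · (6,2)X 3/3 satisfied · (6,4)O 0/2 not · (6,5)X 0/1 not
Unsatisfied: (0,2), (0,3), (1,0), (2,1), (3,0), (3,1), (4,2), (4,4), (4,5), (5,2), (5,3), (6,0), (6,1), (6,4), (6,5) — 15 in total.

15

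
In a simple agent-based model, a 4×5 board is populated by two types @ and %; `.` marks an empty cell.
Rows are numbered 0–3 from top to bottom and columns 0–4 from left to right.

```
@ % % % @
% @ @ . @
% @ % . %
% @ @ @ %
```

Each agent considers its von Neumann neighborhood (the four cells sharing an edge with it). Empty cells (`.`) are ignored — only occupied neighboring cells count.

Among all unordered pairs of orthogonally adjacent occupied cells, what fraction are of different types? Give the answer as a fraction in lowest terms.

13/24

Scan each occupied cell's neighbors to the right and below so each pair is counted once.
From row 0: 5 unlike of 8 pairs (running 5/8).
From row 1: 3 unlike of 6 pairs (running 8/14).
From row 2: 3 unlike of 6 pairs (running 11/20).
From row 3: 2 unlike of 4 pairs (running 13/24).
Total adjacent occupied pairs: 24; unlike-type pairs: 13.
13/24 is already in lowest terms.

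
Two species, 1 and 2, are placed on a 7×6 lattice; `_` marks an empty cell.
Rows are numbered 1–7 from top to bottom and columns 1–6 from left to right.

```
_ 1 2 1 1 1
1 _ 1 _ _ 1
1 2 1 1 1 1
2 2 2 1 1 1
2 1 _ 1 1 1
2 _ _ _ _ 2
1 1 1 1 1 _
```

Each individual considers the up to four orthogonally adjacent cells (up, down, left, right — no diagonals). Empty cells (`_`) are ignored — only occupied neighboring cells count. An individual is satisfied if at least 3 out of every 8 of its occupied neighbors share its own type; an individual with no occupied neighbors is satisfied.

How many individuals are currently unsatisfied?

7

(1,2)1 0/1 ✗
(1,3)2 0/3 ✗
(1,4)1 1/2 ✓
(1,5)1 2/2 ✓
(1,6)1 2/2 ✓
(2,1)1 1/1 ✓
(2,3)1 1/2 ✓
(2,6)1 2/2 ✓
(3,1)1 1/3 ✗
(3,2)2 1/3 ✗
(3,3)1 2/4 ✓
(3,4)1 3/3 ✓
(3,5)1 3/3 ✓
(3,6)1 3/3 ✓
(4,1)2 2/3 ✓
(4,2)2 3/4 ✓
(4,3)2 1/3 ✗
(4,4)1 3/4 ✓
(4,5)1 4/4 ✓
(4,6)1 3/3 ✓
(5,1)2 2/3 ✓
(5,2)1 0/2 ✗
(5,4)1 2/2 ✓
(5,5)1 3/3 ✓
(5,6)1 2/3 ✓
(6,1)2 1/2 ✓
(6,6)2 0/1 ✗
(7,1)1 1/2 ✓
(7,2)1 2/2 ✓
(7,3)1 2/2 ✓
(7,4)1 2/2 ✓
(7,5)1 1/1 ✓
Unsatisfied: (1,2), (1,3), (3,1), (3,2), (4,3), (5,2), (6,6) — 7 in total.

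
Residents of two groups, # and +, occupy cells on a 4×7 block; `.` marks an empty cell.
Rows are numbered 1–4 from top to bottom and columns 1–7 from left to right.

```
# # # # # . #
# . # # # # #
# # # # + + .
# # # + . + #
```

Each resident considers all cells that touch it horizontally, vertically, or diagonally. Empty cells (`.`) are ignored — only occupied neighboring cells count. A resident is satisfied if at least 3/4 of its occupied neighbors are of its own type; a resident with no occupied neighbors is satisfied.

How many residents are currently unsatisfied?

9

(1,1)# 2/2 satisfied
(1,2)# 4/4 satisfied
(1,3)# 4/4 satisfied
(1,4)# 5/5 satisfied
(1,5)# 4/4 satisfied
(1,7)# 2/2 satisfied
(2,1)# 4/4 satisfied
(2,3)# 7/7 satisfied
(2,4)# 7/8 satisfied
(2,5)# 5/7 not
(2,6)# 4/6 not
(2,7)# 2/3 not
(3,1)# 4/4 satisfied
(3,2)# 7/7 satisfied
(3,3)# 6/7 satisfied
(3,4)# 5/7 not
(3,5)+ 3/7 not
(3,6)+ 2/6 not
(4,1)# 3/3 satisfied
(4,2)# 5/5 satisfied
(4,3)# 4/5 satisfied
(4,4)+ 1/4 not
(4,6)+ 2/3 not
(4,7)# 0/2 not
Unsatisfied: (2,5), (2,6), (2,7), (3,4), (3,5), (3,6), (4,4), (4,6), (4,7) — 9 in total.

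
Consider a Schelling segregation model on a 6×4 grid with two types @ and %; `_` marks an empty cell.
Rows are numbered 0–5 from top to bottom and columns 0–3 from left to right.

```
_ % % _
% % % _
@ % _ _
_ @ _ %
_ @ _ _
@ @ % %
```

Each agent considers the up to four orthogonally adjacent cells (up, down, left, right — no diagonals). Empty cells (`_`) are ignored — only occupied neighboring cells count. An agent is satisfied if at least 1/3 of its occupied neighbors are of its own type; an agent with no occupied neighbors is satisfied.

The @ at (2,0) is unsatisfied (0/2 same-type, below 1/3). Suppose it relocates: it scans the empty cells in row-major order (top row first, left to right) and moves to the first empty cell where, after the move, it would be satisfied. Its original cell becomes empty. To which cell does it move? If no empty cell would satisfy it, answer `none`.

Vacating (2,0). Empty cells in order:
  (0,0): 0/2 same-type → still unsatisfied.
  (0,3): 0/1 same-type → still unsatisfied.
  (1,3): 0/1 same-type → still unsatisfied.
  (2,2): 0/2 same-type → still unsatisfied.
  (2,3): 0/1 same-type → still unsatisfied.
  (3,0): 1/1 same-type → satisfied — stop here.

(3,0)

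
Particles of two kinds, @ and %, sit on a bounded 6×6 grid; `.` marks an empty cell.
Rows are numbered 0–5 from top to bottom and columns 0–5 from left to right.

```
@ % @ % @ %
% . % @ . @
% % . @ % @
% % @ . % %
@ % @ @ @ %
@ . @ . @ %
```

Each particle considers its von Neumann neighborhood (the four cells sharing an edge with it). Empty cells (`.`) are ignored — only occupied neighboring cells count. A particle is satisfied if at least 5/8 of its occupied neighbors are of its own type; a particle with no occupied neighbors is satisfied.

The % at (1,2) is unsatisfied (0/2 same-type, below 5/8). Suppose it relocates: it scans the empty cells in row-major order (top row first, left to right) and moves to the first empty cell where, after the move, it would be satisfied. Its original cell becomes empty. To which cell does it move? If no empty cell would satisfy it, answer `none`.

(1,1)

Vacating (1,2). Empty cells in order:
  (1,1): 3/3 same-type → satisfied — stop here.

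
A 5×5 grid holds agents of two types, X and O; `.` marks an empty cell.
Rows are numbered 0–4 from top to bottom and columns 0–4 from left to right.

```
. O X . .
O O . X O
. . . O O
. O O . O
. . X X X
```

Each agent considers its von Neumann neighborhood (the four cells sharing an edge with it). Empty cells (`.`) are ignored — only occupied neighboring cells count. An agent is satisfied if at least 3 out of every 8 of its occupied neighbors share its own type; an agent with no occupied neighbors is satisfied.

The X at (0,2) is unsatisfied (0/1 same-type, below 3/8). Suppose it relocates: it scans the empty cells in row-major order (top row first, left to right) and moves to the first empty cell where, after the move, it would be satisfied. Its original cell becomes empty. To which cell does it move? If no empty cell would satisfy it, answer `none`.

Vacating (0,2). Empty cells in order:
  (0,0): 0/2 same-type → still unsatisfied.
  (0,3): 1/1 same-type → satisfied — stop here.

(0,3)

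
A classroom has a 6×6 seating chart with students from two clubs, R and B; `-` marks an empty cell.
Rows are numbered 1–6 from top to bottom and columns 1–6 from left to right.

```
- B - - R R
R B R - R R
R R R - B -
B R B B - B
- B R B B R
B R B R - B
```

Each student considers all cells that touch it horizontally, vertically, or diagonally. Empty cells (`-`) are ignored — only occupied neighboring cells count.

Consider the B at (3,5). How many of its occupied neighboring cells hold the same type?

Occupied neighbors of (3,5): (2,5)=R, (2,6)=R, (4,4)=B, (4,6)=B.
Same type (B): 2 of 4.

2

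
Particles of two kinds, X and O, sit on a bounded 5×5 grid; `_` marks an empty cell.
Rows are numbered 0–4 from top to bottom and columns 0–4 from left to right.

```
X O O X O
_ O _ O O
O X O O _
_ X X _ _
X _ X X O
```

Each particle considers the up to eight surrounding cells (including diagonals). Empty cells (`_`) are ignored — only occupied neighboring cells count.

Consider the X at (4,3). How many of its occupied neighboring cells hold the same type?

2

Occupied neighbors of (4,3): (3,2)=X, (4,2)=X, (4,4)=O.
Same type (X): 2 of 3.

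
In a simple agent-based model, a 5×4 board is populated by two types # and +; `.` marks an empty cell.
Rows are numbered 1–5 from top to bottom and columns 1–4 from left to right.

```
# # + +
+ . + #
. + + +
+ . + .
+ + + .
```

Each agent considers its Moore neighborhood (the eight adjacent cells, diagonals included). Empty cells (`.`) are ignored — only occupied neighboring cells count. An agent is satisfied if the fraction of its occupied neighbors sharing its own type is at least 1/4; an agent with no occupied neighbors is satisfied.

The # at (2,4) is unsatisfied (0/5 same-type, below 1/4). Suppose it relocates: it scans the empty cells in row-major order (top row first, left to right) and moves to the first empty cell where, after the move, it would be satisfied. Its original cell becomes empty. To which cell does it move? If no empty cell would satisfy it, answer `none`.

(2,2)

Vacating (2,4). Empty cells in order:
  (2,2): 2/7 same-type → satisfied — stop here.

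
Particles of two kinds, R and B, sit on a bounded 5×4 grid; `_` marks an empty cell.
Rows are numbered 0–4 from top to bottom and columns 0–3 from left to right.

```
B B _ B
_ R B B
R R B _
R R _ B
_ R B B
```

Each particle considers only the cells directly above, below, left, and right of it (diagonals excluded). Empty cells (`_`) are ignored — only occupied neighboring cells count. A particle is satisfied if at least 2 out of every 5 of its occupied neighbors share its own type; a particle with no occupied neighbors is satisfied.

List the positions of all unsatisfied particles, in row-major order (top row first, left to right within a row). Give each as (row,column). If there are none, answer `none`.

(0,0)B 1/1 ok
(0,1)B 1/2 ok
(0,3)B 1/1 ok
(1,1)R 1/3 unhappy
(1,2)B 2/3 ok
(1,3)B 2/2 ok
(2,0)R 2/2 ok
(2,1)R 3/4 ok
(2,2)B 1/2 ok
(3,0)R 2/2 ok
(3,1)R 3/3 ok
(3,3)B 1/1 ok
(4,1)R 1/2 ok
(4,2)B 1/2 ok
(4,3)B 2/2 ok

(1,1)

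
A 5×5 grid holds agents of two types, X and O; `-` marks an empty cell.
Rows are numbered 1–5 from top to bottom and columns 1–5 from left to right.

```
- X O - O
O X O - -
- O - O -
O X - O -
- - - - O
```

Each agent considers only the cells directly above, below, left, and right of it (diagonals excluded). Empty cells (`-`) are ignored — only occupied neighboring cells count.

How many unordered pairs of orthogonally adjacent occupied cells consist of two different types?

6

Scan each occupied cell's neighbors to the right and below so each pair is counted once.
From row 1: 1 unlike of 3 pairs (running 1/3).
From row 2: 3 unlike of 3 pairs (running 4/6).
From row 3: 1 unlike of 2 pairs (running 5/8).
From row 4: 1 unlike of 1 pairs (running 6/9).
Total adjacent occupied pairs: 9; unlike-type pairs: 6.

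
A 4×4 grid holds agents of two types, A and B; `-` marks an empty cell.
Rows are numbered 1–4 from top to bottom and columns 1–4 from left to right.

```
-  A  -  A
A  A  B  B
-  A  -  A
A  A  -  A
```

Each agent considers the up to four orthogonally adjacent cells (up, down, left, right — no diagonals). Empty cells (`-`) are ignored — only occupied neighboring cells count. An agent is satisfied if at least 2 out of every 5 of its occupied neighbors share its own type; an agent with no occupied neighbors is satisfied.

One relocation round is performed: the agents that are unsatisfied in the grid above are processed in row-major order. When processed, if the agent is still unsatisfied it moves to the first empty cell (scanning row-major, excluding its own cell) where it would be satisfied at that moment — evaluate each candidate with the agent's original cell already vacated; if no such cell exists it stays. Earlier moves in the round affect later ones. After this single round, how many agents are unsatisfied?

0

Initially unsatisfied (in order): (1,4), (2,4).
  (1,4) → (1,1).
  (2,4): now satisfied by earlier moves; stays.
Resulting grid:
A A - -
A A B B
- A - A
A A - A
All satisfied now.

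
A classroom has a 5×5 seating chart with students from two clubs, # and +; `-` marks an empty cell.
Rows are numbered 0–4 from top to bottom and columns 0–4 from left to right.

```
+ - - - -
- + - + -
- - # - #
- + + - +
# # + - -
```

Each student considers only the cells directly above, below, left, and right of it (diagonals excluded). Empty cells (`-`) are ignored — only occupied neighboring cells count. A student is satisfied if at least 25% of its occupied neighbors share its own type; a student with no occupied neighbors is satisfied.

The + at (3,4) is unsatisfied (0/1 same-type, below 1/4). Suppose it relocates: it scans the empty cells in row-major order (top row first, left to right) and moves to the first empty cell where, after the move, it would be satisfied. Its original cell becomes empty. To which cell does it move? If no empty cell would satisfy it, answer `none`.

Vacating (3,4). Empty cells in order:
  (0,1): 2/2 same-type → satisfied — stop here.

(0,1)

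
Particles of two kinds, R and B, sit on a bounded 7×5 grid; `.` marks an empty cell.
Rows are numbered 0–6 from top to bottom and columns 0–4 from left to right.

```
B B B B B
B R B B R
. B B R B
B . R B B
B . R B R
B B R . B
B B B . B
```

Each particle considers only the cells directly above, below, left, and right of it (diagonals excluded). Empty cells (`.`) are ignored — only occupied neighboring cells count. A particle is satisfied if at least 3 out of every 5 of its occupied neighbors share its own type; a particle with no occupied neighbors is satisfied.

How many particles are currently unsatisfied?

(0,0)B 2/2 satisfied
(0,1)B 2/3 satisfied
(0,2)B 3/3 satisfied
(0,3)B 3/3 satisfied
(0,4)B 1/2 not
(1,0)B 1/2 not
(1,1)R 0/4 not
(1,2)B 3/4 satisfied
(1,3)B 2/4 not
(1,4)R 0/3 not
(2,1)B 1/2 not
(2,2)B 2/4 not
(2,3)R 0/4 not
(2,4)B 1/3 not
(3,0)B 1/1 satisfied
(3,2)R 1/3 not
(3,3)B 2/4 not
(3,4)B 2/3 satisfied
(4,0)B 2/2 satisfied
(4,2)R 2/3 satisfied
(4,3)B 1/3 not
(4,4)R 0/3 not
(5,0)B 3/3 satisfied
(5,1)B 2/3 satisfied
(5,2)R 1/3 not
(5,4)B 1/2 not
(6,0)B 2/2 satisfied
(6,1)B 3/3 satisfied
(6,2)B 1/2 not
(6,4)B 1/1 satisfied
Unsatisfied: (0,4), (1,0), (1,1), (1,3), (1,4), (2,1), (2,2), (2,3), (2,4), (3,2), (3,3), (4,3), (4,4), (5,2), (5,4), (6,2) — 16 in total.

16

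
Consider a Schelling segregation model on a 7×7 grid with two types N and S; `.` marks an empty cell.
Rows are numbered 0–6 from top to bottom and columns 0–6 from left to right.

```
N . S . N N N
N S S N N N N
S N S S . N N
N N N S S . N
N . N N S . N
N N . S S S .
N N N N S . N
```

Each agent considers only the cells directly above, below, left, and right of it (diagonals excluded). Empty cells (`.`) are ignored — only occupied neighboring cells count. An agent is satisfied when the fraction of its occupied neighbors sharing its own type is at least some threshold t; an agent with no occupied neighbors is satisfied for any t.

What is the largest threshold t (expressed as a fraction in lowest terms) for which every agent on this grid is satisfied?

(0,0)N 1/1
(0,2)S 1/1
(0,4)N 2/2
(0,5)N 3/3
(0,6)N 2/2
(1,0)N 1/3
(1,1)S 1/3
(1,2)S 3/4
(1,3)N 1/3
(1,4)N 3/3
(1,5)N 4/4
(1,6)N 3/3
(2,0)S 0/3
(2,1)N 1/4
(2,2)S 2/4
(2,3)S 2/3
(2,5)N 2/2
(2,6)N 3/3
(3,0)N 2/3
(3,1)N 3/3
(3,2)N 2/4
(3,3)S 2/4
(3,4)S 2/2
(3,6)N 2/2
(4,0)N 2/2
(4,2)N 2/2
(4,3)N 1/4
(4,4)S 2/3
(4,6)N 1/1
(5,0)N 3/3
(5,1)N 2/2
(5,3)S 1/3
(5,4)S 4/4
(5,5)S 1/1
(6,0)N 2/2
(6,1)N 3/3
(6,2)N 2/2
(6,3)N 1/3
(6,4)S 1/2
(6,6)N — no occupied neighbors
The smallest same-type fraction is 0/3 at (2,0), which reduces to 0/1. Any threshold above that leaves this agent unsatisfied.

0/1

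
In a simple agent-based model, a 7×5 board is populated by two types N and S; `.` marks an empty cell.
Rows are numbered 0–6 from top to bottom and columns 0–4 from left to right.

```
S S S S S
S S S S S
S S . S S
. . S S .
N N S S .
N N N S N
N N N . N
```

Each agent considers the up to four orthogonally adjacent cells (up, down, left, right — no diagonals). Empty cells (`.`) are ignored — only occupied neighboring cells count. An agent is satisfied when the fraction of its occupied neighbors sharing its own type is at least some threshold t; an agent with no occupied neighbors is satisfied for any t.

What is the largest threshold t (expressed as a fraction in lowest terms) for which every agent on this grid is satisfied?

Row 0: (0,0)S 2/2 · (0,1)S 3/3 · (0,2)S 3/3 · (0,3)S 3/3 · (0,4)S 2/2
Row 1: (1,0)S 3/3 · (1,1)S 4/4 · (1,2)S 3/3 · (1,3)S 4/4 · (1,4)S 3/3
Row 2: (2,0)S 2/2 · (2,1)S 2/2 · (2,3)S 3/3 · (2,4)S 2/2
Row 3: (3,2)S 2/2 · (3,3)S 3/3
Row 4: (4,0)N 2/2 · (4,1)N 2/3 · (4,2)S 2/4 · (4,3)S 3/3
Row 5: (5,0)N 3/3 · (5,1)N 4/4 · (5,2)N 2/4 · (5,3)S 1/3 · (5,4)N 1/2
Row 6: (6,0)N 2/2 · (6,1)N 3/3 · (6,2)N 2/2 · (6,4)N 1/1
The smallest same-type fraction is 1/3 at (5,3), which reduces to 1/3. Any threshold above that leaves this agent unsatisfied.

1/3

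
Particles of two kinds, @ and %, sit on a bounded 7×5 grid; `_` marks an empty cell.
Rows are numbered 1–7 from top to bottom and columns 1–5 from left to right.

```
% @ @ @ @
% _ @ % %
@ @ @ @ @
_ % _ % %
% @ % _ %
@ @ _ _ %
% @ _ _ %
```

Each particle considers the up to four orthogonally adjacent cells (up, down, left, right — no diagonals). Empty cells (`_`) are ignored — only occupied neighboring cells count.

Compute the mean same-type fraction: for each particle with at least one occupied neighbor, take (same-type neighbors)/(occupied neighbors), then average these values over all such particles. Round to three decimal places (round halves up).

0.525

Row 1: (1,1)% 1/2 · (1,2)@ 1/2 · (1,3)@ 3/3 · (1,4)@ 2/3 · (1,5)@ 1/2
Row 2: (2,1)% 1/2 · (2,3)@ 2/3 · (2,4)% 1/4 · (2,5)% 1/3
Row 3: (3,1)@ 1/2 · (3,2)@ 2/3 · (3,3)@ 3/3 · (3,4)@ 2/4 · (3,5)@ 1/3
Row 4: (4,2)% 0/2 · (4,4)% 1/2 · (4,5)% 2/3
Row 5: (5,1)% 0/2 · (5,2)@ 1/4 · (5,3)% 0/1 · (5,5)% 2/2
Row 6: (6,1)@ 1/3 · (6,2)@ 3/3 · (6,5)% 2/2
Row 7: (7,1)% 0/2 · (7,2)@ 1/2 · (7,5)% 1/1
Sum over 27 particles: 1/2 + 1/2 + 3/3 + 2/3 + 1/2 + 1/2 + 2/3 + 1/4 + 1/3 + 1/2 + 2/3 + 3/3 + 2/4 + 1/3 + 0/2 + 1/2 + 2/3 + 0/2 + 1/4 + 0/1 + 2/2 + 1/3 + 3/3 + 2/2 + 0/2 + 1/2 + 1/1 = 85/6; mean = 85/6 ÷ 27 = 85/162 = 0.524691… → 0.525.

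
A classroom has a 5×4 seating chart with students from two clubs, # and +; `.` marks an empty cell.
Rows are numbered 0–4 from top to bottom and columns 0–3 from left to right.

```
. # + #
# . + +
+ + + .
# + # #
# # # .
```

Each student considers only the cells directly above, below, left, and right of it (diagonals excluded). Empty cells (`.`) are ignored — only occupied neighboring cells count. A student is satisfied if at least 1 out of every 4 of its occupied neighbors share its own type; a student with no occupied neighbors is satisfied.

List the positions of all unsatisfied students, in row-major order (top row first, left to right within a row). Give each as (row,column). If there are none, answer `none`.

(0,1), (0,3), (1,0)

Row 0: (0,1)# 0/1 not · (0,2)+ 1/3 satisfied · (0,3)# 0/2 not
Row 1: (1,0)# 0/1 not · (1,2)+ 3/3 satisfied · (1,3)+ 1/2 satisfied
Row 2: (2,0)+ 1/3 satisfied · (2,1)+ 3/3 satisfied · (2,2)+ 2/3 satisfied
Row 3: (3,0)# 1/3 satisfied · (3,1)+ 1/4 satisfied · (3,2)# 2/4 satisfied · (3,3)# 1/1 satisfied
Row 4: (4,0)# 2/2 satisfied · (4,1)# 2/3 satisfied · (4,2)# 2/2 satisfied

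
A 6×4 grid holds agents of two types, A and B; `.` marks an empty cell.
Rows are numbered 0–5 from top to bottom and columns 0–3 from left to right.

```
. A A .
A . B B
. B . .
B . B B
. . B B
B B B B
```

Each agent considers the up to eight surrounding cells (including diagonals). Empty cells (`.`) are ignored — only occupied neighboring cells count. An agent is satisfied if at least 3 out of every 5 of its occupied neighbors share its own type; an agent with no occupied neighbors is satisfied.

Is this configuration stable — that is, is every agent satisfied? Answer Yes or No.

No

Row 0: (0,1)A 2/3 ok · (0,2)A 1/3 unhappy
Row 1: (1,0)A 1/2 unhappy · (1,2)B 2/4 unhappy · (1,3)B 1/2 unhappy
Row 2: (2,1)B 3/4 ok
Row 3: (3,0)B 1/1 ok · (3,2)B 4/4 ok · (3,3)B 3/3 ok
Row 4: (4,2)B 6/6 ok · (4,3)B 5/5 ok
Row 5: (5,0)B 1/1 ok · (5,1)B 3/3 ok · (5,2)B 4/4 ok · (5,3)B 3/3 ok
For instance (0,2) has only 1/3 same-type neighbors, below 3/5.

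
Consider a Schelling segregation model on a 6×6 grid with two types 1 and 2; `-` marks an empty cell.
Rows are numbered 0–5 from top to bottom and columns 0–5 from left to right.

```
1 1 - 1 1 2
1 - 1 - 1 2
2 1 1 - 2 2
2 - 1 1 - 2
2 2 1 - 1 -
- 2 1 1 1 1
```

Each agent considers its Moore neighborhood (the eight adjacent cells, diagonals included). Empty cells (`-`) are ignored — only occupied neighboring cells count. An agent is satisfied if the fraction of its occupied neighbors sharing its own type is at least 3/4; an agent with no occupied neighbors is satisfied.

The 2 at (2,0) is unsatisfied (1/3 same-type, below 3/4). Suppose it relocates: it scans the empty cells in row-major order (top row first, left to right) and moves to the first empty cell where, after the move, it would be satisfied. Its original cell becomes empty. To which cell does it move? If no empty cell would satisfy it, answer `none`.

(5,0)

Vacating (2,0). Empty cells in order:
  (0,2): 0/3 same-type → still unsatisfied.
  (1,1): 0/6 same-type → still unsatisfied.
  (1,3): 1/6 same-type → still unsatisfied.
  (2,3): 1/6 same-type → still unsatisfied.
  (3,1): 3/7 same-type → still unsatisfied.
  (3,4): 3/5 same-type → still unsatisfied.
  (4,3): 0/7 same-type → still unsatisfied.
  (4,5): 1/4 same-type → still unsatisfied.
  (5,0): 3/3 same-type → satisfied — stop here.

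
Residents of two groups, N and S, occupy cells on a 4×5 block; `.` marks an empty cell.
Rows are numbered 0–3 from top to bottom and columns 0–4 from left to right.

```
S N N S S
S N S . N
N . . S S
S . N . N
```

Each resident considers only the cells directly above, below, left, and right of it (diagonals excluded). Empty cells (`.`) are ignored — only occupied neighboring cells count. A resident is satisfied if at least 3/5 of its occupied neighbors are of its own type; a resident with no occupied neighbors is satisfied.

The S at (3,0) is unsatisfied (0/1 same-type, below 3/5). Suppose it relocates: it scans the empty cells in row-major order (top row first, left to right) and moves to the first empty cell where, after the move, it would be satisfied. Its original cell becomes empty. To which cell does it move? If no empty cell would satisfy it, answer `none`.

Vacating (3,0). Empty cells in order:
  (1,3): 3/4 same-type → satisfied — stop here.

(1,3)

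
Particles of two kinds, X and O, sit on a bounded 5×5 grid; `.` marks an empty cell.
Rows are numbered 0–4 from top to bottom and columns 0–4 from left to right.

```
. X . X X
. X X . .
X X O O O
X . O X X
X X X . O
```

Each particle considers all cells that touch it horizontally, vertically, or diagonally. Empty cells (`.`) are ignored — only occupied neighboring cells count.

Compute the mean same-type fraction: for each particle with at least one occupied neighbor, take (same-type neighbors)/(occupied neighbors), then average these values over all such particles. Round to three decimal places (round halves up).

Row 0: (0,1)X 2/2 · (0,3)X 2/2 · (0,4)X 1/1
Row 1: (1,1)X 4/5 · (1,2)X 4/6
Row 2: (2,0)X 3/3 · (2,1)X 4/6 · (2,2)O 2/6 · (2,3)O 3/6 · (2,4)O 1/3
Row 3: (3,0)X 4/4 · (3,2)O 2/6 · (3,3)X 2/7 · (3,4)X 1/4
Row 4: (4,0)X 2/2 · (4,1)X 3/4 · (4,2)X 2/3 · (4,4)O 0/2
Sum over 18 particles: 2/2 + 2/2 + 1/1 + 4/5 + 4/6 + 3/3 + 4/6 + 2/6 + 3/6 + 1/3 + 4/4 + 2/6 + 2/7 + 1/4 + 2/2 + 3/4 + 2/3 + 0/2 = 811/70; mean = 811/70 ÷ 18 = 811/1260 = 0.643650… → 0.644.

0.644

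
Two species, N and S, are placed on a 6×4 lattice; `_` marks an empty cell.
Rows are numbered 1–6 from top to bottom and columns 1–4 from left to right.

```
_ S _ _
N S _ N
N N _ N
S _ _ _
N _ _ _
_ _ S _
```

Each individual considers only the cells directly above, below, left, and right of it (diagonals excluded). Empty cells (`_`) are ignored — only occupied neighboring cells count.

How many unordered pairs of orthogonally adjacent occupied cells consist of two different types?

4

Scan each occupied cell's neighbors to the right and below so each pair is counted once.
From row 1: 0 unlike of 1 pairs (running 0/1).
From row 2: 2 unlike of 4 pairs (running 2/5).
From row 3: 1 unlike of 2 pairs (running 3/7).
From row 4: 1 unlike of 1 pairs (running 4/8).
Total adjacent occupied pairs: 8; unlike-type pairs: 4.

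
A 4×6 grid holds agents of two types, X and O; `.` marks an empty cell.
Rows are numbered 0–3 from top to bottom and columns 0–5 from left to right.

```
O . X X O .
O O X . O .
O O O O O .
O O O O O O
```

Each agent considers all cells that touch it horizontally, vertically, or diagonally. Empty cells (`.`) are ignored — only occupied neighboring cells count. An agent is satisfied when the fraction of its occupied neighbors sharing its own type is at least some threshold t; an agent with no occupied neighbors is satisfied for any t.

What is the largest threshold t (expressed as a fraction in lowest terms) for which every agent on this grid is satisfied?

1/3

Row 0: (0,0)O 2/2 · (0,2)X 2/3 · (0,3)X 2/4 · (0,4)O 1/2
Row 1: (1,0)O 4/4 · (1,1)O 5/7 · (1,2)X 2/6 · (1,4)O 3/4
Row 2: (2,0)O 5/5 · (2,1)O 7/8 · (2,2)O 6/7 · (2,3)O 6/7 · (2,4)O 5/5
Row 3: (3,0)O 3/3 · (3,1)O 5/5 · (3,2)O 5/5 · (3,3)O 5/5 · (3,4)O 4/4 · (3,5)O 2/2
The smallest same-type fraction is 2/6 at (1,2), which reduces to 1/3. Any threshold above that leaves this agent unsatisfied.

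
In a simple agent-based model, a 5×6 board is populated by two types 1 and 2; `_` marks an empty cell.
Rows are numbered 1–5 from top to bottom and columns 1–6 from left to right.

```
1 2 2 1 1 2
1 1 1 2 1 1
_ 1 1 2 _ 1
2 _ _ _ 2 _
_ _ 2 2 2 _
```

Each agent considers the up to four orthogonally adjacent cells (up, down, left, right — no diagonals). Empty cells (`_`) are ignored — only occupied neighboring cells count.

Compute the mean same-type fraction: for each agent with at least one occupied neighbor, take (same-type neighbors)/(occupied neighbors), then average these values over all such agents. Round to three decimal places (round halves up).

(1,1)1 1/2
(1,2)2 1/3
(1,3)2 1/3
(1,4)1 1/3
(1,5)1 2/3
(1,6)2 0/2
(2,1)1 2/2
(2,2)1 3/4
(2,3)1 2/4
(2,4)2 1/4
(2,5)1 2/3
(2,6)1 2/3
(3,2)1 2/2
(3,3)1 2/3
(3,4)2 1/2
(3,6)1 1/1
(4,1)2 — no occupied neighbors
(4,5)2 1/1
(5,3)2 1/1
(5,4)2 2/2
(5,5)2 2/2
Sum over 20 agents: 1/2 + 1/3 + 1/3 + 1/3 + 2/3 + 0/2 + 2/2 + 3/4 + 2/4 + 1/4 + 2/3 + 2/3 + 2/2 + 2/3 + 1/2 + 1/1 + 1/1 + 1/1 + 2/2 + 2/2 = 79/6; mean = 79/6 ÷ 20 = 79/120 = 0.658333… → 0.658.

0.658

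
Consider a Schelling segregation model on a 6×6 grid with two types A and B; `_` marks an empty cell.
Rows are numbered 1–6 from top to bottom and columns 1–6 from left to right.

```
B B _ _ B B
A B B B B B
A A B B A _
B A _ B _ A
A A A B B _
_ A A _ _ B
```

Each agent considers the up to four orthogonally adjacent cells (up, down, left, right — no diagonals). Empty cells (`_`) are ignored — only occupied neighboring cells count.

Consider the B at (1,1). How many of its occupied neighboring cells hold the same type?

Occupied neighbors of (1,1): (2,1)=A, (1,2)=B.
Same type (B): 1 of 2.

1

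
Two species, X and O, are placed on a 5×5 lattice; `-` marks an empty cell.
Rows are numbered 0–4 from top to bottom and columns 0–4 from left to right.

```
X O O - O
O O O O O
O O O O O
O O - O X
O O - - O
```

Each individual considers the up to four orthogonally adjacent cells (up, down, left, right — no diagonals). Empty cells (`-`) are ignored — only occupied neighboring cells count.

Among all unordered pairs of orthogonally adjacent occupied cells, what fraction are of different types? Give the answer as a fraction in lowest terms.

Scan each occupied cell's neighbors to the right and below so each pair is counted once.
From row 0: 2 unlike of 6 pairs (running 2/6).
From row 1: 0 unlike of 9 pairs (running 2/15).
From row 2: 1 unlike of 8 pairs (running 3/23).
From row 3: 2 unlike of 5 pairs (running 5/28).
From row 4: 0 unlike of 1 pairs (running 5/29).
Total adjacent occupied pairs: 29; unlike-type pairs: 5.
5/29 is already in lowest terms.

5/29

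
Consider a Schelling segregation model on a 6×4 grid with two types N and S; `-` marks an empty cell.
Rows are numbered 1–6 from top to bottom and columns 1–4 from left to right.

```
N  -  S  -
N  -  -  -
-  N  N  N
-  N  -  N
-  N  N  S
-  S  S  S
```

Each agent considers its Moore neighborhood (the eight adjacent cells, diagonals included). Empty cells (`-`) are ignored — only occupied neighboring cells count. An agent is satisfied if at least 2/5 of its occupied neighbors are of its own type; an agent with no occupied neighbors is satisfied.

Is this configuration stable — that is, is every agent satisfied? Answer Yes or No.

Row 1: (1,1)N 1/1 satisfied · (1,3)S 0/0 satisfied
Row 2: (2,1)N 2/2 satisfied
Row 3: (3,2)N 3/3 satisfied · (3,3)N 4/4 satisfied · (3,4)N 2/2 satisfied
Row 4: (4,2)N 4/4 satisfied · (4,4)N 3/4 satisfied
Row 5: (5,2)N 2/4 satisfied · (5,3)N 3/7 satisfied · (5,4)S 2/4 satisfied
Row 6: (6,2)S 1/3 not · (6,3)S 3/5 satisfied · (6,4)S 2/3 satisfied
For instance (6,2) has only 1/3 same-type neighbors, below 2/5.

No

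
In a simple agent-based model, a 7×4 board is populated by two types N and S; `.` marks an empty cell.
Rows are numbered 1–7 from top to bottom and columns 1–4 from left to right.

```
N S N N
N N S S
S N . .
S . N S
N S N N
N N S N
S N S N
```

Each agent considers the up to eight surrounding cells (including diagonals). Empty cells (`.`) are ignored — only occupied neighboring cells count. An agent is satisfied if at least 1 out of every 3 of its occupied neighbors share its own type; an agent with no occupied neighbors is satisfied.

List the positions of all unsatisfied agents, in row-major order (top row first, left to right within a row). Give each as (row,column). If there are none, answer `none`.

(1,2), (3,1), (4,4), (5,2), (6,3), (7,1), (7,3)

Row 1: (1,1)N 2/3 ✓ · (1,2)S 1/5 ✗ · (1,3)N 2/5 ✓ · (1,4)N 1/3 ✓
Row 2: (2,1)N 3/5 ✓ · (2,2)N 4/7 ✓ · (2,3)S 2/6 ✓ · (2,4)S 1/3 ✓
Row 3: (3,1)S 1/4 ✗ · (3,2)N 3/6 ✓
Row 4: (4,1)S 2/4 ✓ · (4,3)N 3/5 ✓ · (4,4)S 0/3 ✗
Row 5: (5,1)N 2/4 ✓ · (5,2)S 2/7 ✗ · (5,3)N 4/7 ✓ · (5,4)N 3/5 ✓
Row 6: (6,1)N 3/5 ✓ · (6,2)N 4/8 ✓ · (6,3)S 2/8 ✗ · (6,4)N 3/5 ✓
Row 7: (7,1)S 0/3 ✗ · (7,2)N 2/5 ✓ · (7,3)S 1/5 ✗ · (7,4)N 1/3 ✓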